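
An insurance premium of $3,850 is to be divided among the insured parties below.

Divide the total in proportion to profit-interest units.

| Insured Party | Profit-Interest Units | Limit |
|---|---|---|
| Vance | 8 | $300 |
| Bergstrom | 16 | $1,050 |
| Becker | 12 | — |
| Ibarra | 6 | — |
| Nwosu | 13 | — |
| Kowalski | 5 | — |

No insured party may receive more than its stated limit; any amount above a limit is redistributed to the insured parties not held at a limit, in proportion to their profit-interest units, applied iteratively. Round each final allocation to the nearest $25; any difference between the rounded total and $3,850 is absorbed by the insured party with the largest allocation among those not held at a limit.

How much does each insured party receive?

Profit-interest units total: 60.
Unconstrained shares: Vance 513.33; Bergstrom 1,026.67; Becker 770.00; Ibarra 385.00; Nwosu 834.17; Kowalski 320.83.
Held at cap: Vance ($300); remaining pool $3,550 reallocated over remaining profit-interest units 52.
Held at cap: Bergstrom ($1,050); remaining pool $2,500 reallocated over remaining profit-interest units 36.
Remaining shares: Becker 833.33 → $825; Ibarra 416.67 → $425; Nwosu 902.78 → $900; Kowalski 347.22 → $350.

Vance: $300; Bergstrom: $1,050; Becker: $825; Ibarra: $425; Nwosu: $900; Kowalski: $350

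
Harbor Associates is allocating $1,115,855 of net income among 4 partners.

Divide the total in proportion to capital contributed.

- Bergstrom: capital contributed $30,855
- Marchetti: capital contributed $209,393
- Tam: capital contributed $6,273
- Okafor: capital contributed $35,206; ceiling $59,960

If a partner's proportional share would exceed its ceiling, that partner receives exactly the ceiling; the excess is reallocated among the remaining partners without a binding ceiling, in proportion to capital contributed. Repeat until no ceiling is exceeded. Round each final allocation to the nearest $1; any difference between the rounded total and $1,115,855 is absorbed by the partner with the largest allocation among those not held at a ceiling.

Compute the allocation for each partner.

Bergstrom: $132,158; Marchetti: $896,869; Tam: $26,868; Okafor: $59,960

Sum of capital contributed: 281,727.
Unconstrained shares: Bergstrom 122,209.47; Marchetti 829,356.88; Tam 24,845.89; Okafor 139,442.76.
Cap binds for Okafor ($59,960); balance $1,055,895 reallocated over remaining capital contributed 246,521.
Redistributed shares: Bergstrom 132,157.67 → $132,158; Marchetti 896,868.91 → $896,869; Tam 26,868.42 → $26,868.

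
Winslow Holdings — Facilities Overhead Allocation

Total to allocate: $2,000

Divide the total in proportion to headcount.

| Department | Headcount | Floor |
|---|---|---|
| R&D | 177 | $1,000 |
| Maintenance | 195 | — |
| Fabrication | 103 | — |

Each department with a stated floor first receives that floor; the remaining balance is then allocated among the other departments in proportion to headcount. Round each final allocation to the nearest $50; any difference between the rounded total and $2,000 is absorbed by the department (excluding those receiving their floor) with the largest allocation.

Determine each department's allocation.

R&D: $1,000 · Maintenance: $650 · Fabrication: $350

Guaranteed amounts: R&D $1,000. Balance $1,000.
Balance split over remaining headcount 298: Maintenance 654.36 → $650; Fabrication 345.64 → $350.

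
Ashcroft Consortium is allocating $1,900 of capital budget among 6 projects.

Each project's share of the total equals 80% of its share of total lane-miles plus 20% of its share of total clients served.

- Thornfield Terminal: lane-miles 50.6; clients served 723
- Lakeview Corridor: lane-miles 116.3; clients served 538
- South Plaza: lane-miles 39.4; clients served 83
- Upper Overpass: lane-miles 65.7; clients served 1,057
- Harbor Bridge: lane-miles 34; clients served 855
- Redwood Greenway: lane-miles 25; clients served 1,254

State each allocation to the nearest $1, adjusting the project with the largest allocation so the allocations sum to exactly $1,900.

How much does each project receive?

Thornfield Terminal: $293; Lakeview Corridor: $580; South Plaza: $188; Upper Overpass: $391; Harbor Bridge: $228; Redwood Greenway: $220

Totals — lane-miles 331, clients served 4,510.
Composite weights (80% lane-miles + 20% clients served): Thornfield Terminal 0.1544; Lakeview Corridor 0.3049; South Plaza 0.0989; Upper Overpass 0.2057; Harbor Bridge 0.1201; Redwood Greenway 0.1160.
Raw shares: Thornfield Terminal 293.28; Lakeview Corridor 579.40; South Plaza 187.92; Upper Overpass 390.76; Harbor Bridge 228.17; Redwood Greenway 220.46.
Rounded to nearest $1: Thornfield Terminal $293; Lakeview Corridor $579; South Plaza $188; Upper Overpass $391; Harbor Bridge $228; Redwood Greenway $220. Sum = $1,899.
Difference $1,900 − $1,899 = +$1 applied to largest allocation (Lakeview Corridor): Lakeview Corridor becomes $580.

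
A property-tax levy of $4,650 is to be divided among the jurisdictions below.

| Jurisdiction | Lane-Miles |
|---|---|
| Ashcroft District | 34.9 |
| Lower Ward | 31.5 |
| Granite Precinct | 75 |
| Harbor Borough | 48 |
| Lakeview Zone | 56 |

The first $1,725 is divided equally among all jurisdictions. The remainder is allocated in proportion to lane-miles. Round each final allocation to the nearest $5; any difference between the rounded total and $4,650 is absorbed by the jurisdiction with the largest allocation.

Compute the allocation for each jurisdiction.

Equal tier: $1,725 ÷ 5 = $345 apiece.
Remainder $2,925 by lane-miles (total 245.4): Ashcroft District 415.98 → $415; Lower Ward 375.46 → $375; Granite Precinct 893.95 → $895; Harbor Borough 572.13 → $570; Lakeview Zone 667.48 → $665.
Rounding difference +$5 on remainder applied to Granite Precinct.
Totals: Ashcroft District $345 + $415 = $760; Lower Ward $345 + $375 = $720; Granite Precinct $345 + $900 = $1,245; Harbor Borough $345 + $570 = $915; Lakeview Zone $345 + $665 = $1,010.

Ashcroft District: $760; Lower Ward: $720; Granite Precinct: $1,245; Harbor Borough: $915; Lakeview Zone: $1,010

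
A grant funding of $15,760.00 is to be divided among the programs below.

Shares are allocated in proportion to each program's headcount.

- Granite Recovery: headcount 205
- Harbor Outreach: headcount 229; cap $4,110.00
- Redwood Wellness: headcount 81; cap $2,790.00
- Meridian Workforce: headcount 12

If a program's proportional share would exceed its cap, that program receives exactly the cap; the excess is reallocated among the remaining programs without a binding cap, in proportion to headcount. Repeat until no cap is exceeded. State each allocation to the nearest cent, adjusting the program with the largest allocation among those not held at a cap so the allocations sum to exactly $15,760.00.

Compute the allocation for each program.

Granite Recovery: $8,370.05 | Harbor Outreach: $4,110.00 | Redwood Wellness: $2,790.00 | Meridian Workforce: $489.95

Headcount total: 527.
Unconstrained shares: Granite Recovery 6,130.5503; Harbor Outreach 6,848.2732; Redwood Wellness 2,422.31499; Meridian Workforce 358.8615.
Held at cap: Harbor Outreach ($4,110.00); balance $11,650.00 reallocated over remaining headcount 298.
Held at cap: Redwood Wellness ($2,790.00); balance $8,860.00 reallocated over remaining headcount 217.
Shares after redistribution: Granite Recovery 8,370.0461 → $8,370.05; Meridian Workforce 489.9539 → $489.95.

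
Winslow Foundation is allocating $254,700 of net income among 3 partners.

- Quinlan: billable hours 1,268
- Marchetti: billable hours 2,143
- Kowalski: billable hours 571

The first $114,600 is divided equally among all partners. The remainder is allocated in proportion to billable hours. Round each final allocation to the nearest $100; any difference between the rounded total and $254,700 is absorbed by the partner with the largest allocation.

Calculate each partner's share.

Quinlan: $82,800; Marchetti: $113,600; Kowalski: $58,300

Equal tier: $114,600 ÷ 3 = $38,200 apiece.
Remainder $140,100 by billable hours (total 3,982): Quinlan 44,612.46 → $44,600; Marchetti 75,397.87 → $75,400; Kowalski 20,089.68 → $20,100.
Totals: Quinlan $38,200 + $44,600 = $82,800; Marchetti $38,200 + $75,400 = $113,600; Kowalski $38,200 + $20,100 = $58,300.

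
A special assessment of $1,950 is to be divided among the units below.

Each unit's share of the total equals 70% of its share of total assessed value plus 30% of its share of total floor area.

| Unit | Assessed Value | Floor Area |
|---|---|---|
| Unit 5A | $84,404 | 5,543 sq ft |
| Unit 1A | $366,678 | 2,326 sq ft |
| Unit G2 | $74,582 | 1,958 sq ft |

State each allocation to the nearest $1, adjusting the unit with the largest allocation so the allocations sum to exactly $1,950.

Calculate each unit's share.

Totals — assessed value 525,664, floor area 9,827.
Combined weights (70% assessed value + 30% floor area): Unit 5A 0.2816; Unit 1A 0.5593; Unit G2 0.1591.
Raw shares: Unit 5A 549.15; Unit 1A 1,090.63; Unit G2 310.23.
Rounded to nearest $1: Unit 5A $549; Unit 1A $1,091; Unit G2 $310. Sum = $1,950.
No rounding difference to absorb.

Unit 5A: $549; Unit 1A: $1,091; Unit G2: $310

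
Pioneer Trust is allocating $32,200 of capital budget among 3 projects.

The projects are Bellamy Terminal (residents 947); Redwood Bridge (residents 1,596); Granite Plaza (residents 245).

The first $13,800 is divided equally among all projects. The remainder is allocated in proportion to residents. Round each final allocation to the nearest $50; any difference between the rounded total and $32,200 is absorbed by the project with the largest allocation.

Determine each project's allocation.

$13,800 shared equally gives $4,600 per project.
Remainder $18,400 by residents (total 2,788): Bellamy Terminal 6,249.93 → $6,250; Redwood Bridge 10,533.14 → $10,550; Granite Plaza 1,616.93 → $1,600.
Totals: Bellamy Terminal $4,600 + $6,250 = $10,850; Redwood Bridge $4,600 + $10,550 = $15,150; Granite Plaza $4,600 + $1,600 = $6,200.

Bellamy Terminal: $10,850 | Redwood Bridge: $15,150 | Granite Plaza: $6,200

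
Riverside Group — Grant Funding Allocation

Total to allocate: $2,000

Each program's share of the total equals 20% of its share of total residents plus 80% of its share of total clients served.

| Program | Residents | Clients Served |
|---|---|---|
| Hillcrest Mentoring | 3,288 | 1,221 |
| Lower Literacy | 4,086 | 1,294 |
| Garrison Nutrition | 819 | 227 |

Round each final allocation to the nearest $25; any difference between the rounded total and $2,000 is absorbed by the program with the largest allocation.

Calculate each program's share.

Residents total 8,193; clients served total 2,742.
Composite weights (20% residents + 80% clients served): Hillcrest Mentoring 0.4365; Lower Literacy 0.4773; Garrison Nutrition 0.0862.
Proportional shares: Hillcrest Mentoring 873.00; Lower Literacy 954.56; Garrison Nutrition 172.44.
After rounding ($25): Hillcrest Mentoring $875; Lower Literacy $950; Garrison Nutrition $175. Sum = $2,000.
Rounded total matches; no reconciliation needed.

Hillcrest Mentoring: $875 · Lower Literacy: $950 · Garrison Nutrition: $175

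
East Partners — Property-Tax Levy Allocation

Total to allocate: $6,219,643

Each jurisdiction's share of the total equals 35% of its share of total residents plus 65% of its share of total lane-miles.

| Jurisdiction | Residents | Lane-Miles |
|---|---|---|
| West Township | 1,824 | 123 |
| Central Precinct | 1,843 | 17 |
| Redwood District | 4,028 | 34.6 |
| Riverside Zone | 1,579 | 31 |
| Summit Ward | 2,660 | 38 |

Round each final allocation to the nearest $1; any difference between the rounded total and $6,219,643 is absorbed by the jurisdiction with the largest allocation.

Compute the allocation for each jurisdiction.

Residents total 11,934; lane-miles total 243.6.
Composite weights (35% residents + 65% lane-miles): West Township 0.3817; Central Precinct 0.0994; Redwood District 0.2105; Riverside Zone 0.1290; Summit Ward 0.1794.
Raw shares: West Township 2,374,014.03; Central Precinct 618,311.49; Redwood District 1,308,964.59; Riverside Zone 802,498.36; Summit Ward 1,115,854.53.
Rounded to nearest $1: West Township $2,374,014; Central Precinct $618,311; Redwood District $1,308,965; Riverside Zone $802,498; Summit Ward $1,115,855. Sum = $6,219,643.
Sum already equals the total — no adjustment.

West Township: $2,374,014 · Central Precinct: $618,311 · Redwood District: $1,308,965 · Riverside Zone: $802,498 · Summit Ward: $1,115,855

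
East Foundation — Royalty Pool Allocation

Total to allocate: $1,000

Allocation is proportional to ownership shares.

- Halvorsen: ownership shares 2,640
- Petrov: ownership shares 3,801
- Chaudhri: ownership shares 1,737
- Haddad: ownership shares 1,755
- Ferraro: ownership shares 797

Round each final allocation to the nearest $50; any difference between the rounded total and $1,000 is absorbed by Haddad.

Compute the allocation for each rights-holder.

Sum of ownership shares: 10,730.
Unrounded shares: Halvorsen 2,640/10,730 × $1,000 = 246.04; Petrov 3,801/10,730 × $1,000 = 354.24; Chaudhri 1,737/10,730 × $1,000 = 161.88; Haddad 1,755/10,730 × $1,000 = 163.56; Ferraro 797/10,730 × $1,000 = 74.28.
Rounded to nearest $50: Halvorsen $250; Petrov $350; Chaudhri $150; Haddad $150; Ferraro $50. Sum = $950.
Difference $1,000 − $950 = +$50 applied to Haddad: Haddad becomes $200.

Halvorsen: $250; Petrov: $350; Chaudhri: $150; Haddad: $200; Ferraro: $50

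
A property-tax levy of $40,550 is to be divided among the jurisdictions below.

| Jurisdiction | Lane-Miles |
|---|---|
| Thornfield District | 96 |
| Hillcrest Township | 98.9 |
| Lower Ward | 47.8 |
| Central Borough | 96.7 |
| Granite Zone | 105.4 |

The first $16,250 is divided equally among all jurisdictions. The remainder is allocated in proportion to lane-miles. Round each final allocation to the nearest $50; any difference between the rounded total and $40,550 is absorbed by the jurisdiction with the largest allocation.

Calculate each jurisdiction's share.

Thornfield District: $8,500 · Hillcrest Township: $8,650 · Lower Ward: $5,850 · Central Borough: $8,550 · Granite Zone: $9,000

$16,250 shared equally gives $3,250 per jurisdiction.
Remainder $24,300 by lane-miles (total 444.8): Thornfield District 5,244.60 → $5,250; Hillcrest Township 5,403.04 → $5,400; Lower Ward 2,611.38 → $2,600; Central Borough 5,282.85 → $5,300; Granite Zone 5,758.14 → $5,750.
Totals: Thornfield District $3,250 + $5,250 = $8,500; Hillcrest Township $3,250 + $5,400 = $8,650; Lower Ward $3,250 + $2,600 = $5,850; Central Borough $3,250 + $5,300 = $8,550; Granite Zone $3,250 + $5,750 = $9,000.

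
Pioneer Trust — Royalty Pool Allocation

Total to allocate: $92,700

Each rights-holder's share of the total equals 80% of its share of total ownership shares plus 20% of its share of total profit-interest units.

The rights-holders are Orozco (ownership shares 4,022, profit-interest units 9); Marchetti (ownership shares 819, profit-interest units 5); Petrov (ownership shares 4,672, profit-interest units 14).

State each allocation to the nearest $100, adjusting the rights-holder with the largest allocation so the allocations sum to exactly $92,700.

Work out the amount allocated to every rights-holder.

Orozco: $37,300 · Marchetti: $9,700 · Petrov: $45,700

Totals — ownership shares 9,513, profit-interest units 28.
Composite weights (80% ownership shares + 20% profit-interest units): Orozco 0.4025; Marchetti 0.1046; Petrov 0.4929.
Raw shares: Orozco 37,313.38; Marchetti 9,695.35; Petrov 45,691.27.
Rounded to nearest $100: Orozco $37,300; Marchetti $9,700; Petrov $45,700. Sum = $92,700.
No rounding difference to absorb.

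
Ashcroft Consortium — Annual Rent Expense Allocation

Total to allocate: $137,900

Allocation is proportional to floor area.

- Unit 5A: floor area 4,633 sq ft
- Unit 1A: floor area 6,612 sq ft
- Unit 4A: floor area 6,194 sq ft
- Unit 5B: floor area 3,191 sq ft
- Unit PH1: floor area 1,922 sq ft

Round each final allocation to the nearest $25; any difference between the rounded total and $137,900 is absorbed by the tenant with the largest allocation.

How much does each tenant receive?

Unit 5A: $28,325 | Unit 1A: $40,450 | Unit 4A: $37,875 | Unit 5B: $19,500 | Unit PH1: $11,750

Combined floor area = 22,552.
Unrounded shares: Unit 5A 4,633/22,552 × $137,900 = 28,329.67; Unit 1A 6,612/22,552 × $137,900 = 40,430.77; Unit 4A 6,194/22,552 × $137,900 = 37,874.80; Unit 5B 3,191/22,552 × $137,900 = 19,512.19; Unit PH1 1,922/22,552 × $137,900 = 11,752.56.
Rounded to nearest $25: Unit 5A $28,325; Unit 1A $40,425; Unit 4A $37,875; Unit 5B $19,500; Unit PH1 $11,750. Sum = $137,875.
Difference $137,900 − $137,875 = +$25 applied to largest allocation (Unit 1A): Unit 1A becomes $40,450.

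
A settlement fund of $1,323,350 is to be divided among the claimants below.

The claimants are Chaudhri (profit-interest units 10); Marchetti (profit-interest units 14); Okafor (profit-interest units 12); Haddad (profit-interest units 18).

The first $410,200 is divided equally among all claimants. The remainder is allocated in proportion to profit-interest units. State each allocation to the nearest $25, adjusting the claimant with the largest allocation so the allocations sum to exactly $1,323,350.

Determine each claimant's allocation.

$410,200 shared equally gives $102,550 per claimant.
Remainder $913,150 by profit-interest units (total 54): Chaudhri 169,101.85 → $169,100; Marchetti 236,742.59 → $236,750; Okafor 202,922.22 → $202,925; Haddad 304,383.33 → $304,375.
Totals: Chaudhri $102,550 + $169,100 = $271,650; Marchetti $102,550 + $236,750 = $339,300; Okafor $102,550 + $202,925 = $305,475; Haddad $102,550 + $304,375 = $406,925.

Chaudhri: $271,650 | Marchetti: $339,300 | Okafor: $305,475 | Haddad: $406,925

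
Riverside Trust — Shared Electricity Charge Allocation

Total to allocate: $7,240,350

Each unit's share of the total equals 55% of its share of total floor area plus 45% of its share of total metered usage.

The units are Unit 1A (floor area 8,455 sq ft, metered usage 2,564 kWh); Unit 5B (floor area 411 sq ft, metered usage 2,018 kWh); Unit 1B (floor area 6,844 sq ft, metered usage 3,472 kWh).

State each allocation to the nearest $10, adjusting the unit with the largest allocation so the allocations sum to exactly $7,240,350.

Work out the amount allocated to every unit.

Totals — floor area 15,710, metered usage 8,054.
Combined weights (55% floor area + 45% metered usage): Unit 1A 0.4393; Unit 5B 0.1271; Unit 1B 0.4336.
Raw shares: Unit 1A 3,180,423.20; Unit 5B 920,540.65; Unit 1B 3,139,386.15.
After rounding ($10): Unit 1A $3,180,420; Unit 5B $920,540; Unit 1B $3,139,390. Sum = $7,240,350.
Rounded total matches; no reconciliation needed.

Unit 1A: $3,180,420 | Unit 5B: $920,540 | Unit 1B: $3,139,390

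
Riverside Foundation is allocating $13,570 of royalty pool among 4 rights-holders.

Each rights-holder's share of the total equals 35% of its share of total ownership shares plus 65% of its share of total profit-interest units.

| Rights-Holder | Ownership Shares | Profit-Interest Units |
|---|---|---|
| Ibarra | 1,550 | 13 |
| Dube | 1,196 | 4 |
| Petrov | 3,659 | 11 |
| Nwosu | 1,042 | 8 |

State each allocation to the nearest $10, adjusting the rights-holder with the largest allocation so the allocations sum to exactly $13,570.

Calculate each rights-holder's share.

Ibarra: $4,170 | Dube: $1,740 | Petrov: $5,040 | Nwosu: $2,620

Ownership shares total 7,447; profit-interest units total 36.
Combined weights (35% ownership shares + 65% profit-interest units): Ibarra 0.3076; Dube 0.1284; Petrov 0.3706; Nwosu 0.1934.
Raw shares: Ibarra 4,173.73; Dube 1,742.83; Petrov 5,028.77; Nwosu 2,624.67.
Rounded to nearest $10: Ibarra $4,170; Dube $1,740; Petrov $5,030; Nwosu $2,620. Sum = $13,560.
Difference $13,570 − $13,560 = +$10 applied to largest allocation (Petrov): Petrov becomes $5,040.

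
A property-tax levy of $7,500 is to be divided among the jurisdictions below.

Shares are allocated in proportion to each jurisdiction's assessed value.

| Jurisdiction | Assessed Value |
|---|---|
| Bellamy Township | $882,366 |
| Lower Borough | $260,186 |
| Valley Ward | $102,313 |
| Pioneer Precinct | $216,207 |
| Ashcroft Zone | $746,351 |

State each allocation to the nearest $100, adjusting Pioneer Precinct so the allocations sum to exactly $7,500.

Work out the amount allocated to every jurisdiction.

Sum of assessed value: 2,207,423.
Raw shares: Bellamy Township 882,366/2,207,423 × $7,500 = 2,997.95; Lower Borough 260,186/2,207,423 × $7,500 = 884.01; Valley Ward 102,313/2,207,423 × $7,500 = 347.62; Pioneer Precinct 216,207/2,207,423 × $7,500 = 734.59; Ashcroft Zone 746,351/2,207,423 × $7,500 = 2,535.82.
Rounded to nearest $100: Bellamy Township $3,000; Lower Borough $900; Valley Ward $300; Pioneer Precinct $700; Ashcroft Zone $2,500. Sum = $7,400.
Difference $7,500 − $7,400 = +$100 applied to Pioneer Precinct: Pioneer Precinct becomes $800.

Bellamy Township: $3,000 | Lower Borough: $900 | Valley Ward: $300 | Pioneer Precinct: $800 | Ashcroft Zone: $2,500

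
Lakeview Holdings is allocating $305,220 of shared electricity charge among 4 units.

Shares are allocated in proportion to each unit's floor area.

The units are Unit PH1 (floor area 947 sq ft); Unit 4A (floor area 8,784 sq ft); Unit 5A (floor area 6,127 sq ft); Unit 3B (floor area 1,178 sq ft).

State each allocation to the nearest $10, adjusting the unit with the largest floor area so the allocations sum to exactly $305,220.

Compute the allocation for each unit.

Unit PH1: $16,970; Unit 4A: $157,370; Unit 5A: $109,770; Unit 3B: $21,110

Floor area total: 17,036.
Unrounded shares: Unit PH1 947/17,036 × $305,220 = 16,966.62; Unit 4A 8,784/17,036 × $305,220 = 157,375.70; Unit 5A 6,127/17,036 × $305,220 = 109,772.42; Unit 3B 1,178/17,036 × $305,220 = 21,105.26.
After rounding ($10): Unit PH1 $16,970; Unit 4A $157,380; Unit 5A $109,770; Unit 3B $21,110. Sum = $305,230.
Difference $305,220 − $305,230 = −$10 applied to largest floor area (Unit 4A): Unit 4A becomes $157,370.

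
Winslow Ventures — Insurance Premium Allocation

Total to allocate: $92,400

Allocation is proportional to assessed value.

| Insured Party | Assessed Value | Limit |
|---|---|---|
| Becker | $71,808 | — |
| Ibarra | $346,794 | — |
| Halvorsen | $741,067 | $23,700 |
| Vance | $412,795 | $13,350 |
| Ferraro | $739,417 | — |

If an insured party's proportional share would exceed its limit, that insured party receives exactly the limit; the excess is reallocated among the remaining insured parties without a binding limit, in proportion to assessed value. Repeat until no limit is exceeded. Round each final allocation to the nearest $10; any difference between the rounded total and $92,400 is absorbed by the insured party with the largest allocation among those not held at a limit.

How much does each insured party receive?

Assessed value total: 2,311,881.
Pro-rata shares before constraints: Becker 2,869.98; Ibarra 13,860.47; Halvorsen 29,618.56; Vance 16,498.37; Ferraro 29,552.62.
Cap binds for Halvorsen ($23,700), Vance ($13,350); balance $55,350 reallocated over remaining assessed value 1,158,019.
Redistributed shares: Becker 3,432.22 → $3,430; Ibarra 16,575.76 → $16,580; Ferraro 35,342.02 → $35,340.

Becker: $3,430; Ibarra: $16,580; Halvorsen: $23,700; Vance: $13,350; Ferraro: $35,340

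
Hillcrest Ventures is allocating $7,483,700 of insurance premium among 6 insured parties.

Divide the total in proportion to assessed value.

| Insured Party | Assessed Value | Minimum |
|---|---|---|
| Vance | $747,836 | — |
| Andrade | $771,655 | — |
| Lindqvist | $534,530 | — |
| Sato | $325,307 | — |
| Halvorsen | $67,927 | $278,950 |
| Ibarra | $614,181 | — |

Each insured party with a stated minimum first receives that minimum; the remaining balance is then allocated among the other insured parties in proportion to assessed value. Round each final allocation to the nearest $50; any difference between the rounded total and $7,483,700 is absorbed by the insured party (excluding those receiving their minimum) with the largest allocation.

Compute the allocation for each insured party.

Vance: $1,799,900 · Andrade: $1,857,200 · Lindqvist: $1,286,500 · Sato: $782,950 · Halvorsen: $278,950 · Ibarra: $1,478,200

Fund the minimums — Halvorsen $278,950. Remaining pool $7,204,750.
Remaining pool split over remaining assessed value 2,993,509: Vance 1,799,884.82 → $1,799,900; Andrade 1,857,212.18 → $1,857,200; Lindqvist 1,286,501.90 → $1,286,500; Sato 782,945.90 → $782,950; Ibarra 1,478,205.20 → $1,478,200.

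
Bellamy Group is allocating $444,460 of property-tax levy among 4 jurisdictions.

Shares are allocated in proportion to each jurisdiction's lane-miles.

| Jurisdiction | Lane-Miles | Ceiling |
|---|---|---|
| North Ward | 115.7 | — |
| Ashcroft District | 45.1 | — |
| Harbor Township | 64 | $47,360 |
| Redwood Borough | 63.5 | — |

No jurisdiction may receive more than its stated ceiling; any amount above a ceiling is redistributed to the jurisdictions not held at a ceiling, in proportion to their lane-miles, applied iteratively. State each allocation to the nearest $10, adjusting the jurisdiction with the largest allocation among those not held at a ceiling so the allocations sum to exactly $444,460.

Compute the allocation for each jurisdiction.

North Ward: $204,840; Ashcroft District: $79,840; Harbor Township: $47,360; Redwood Borough: $112,420

Total lane-miles = 288.3.
Pro-rata shares before constraints: North Ward 178,369.83; Ashcroft District 69,528.78; Harbor Township 98,666.11; Redwood Borough 97,895.28.
Capped: Harbor Township ($47,360); balance $397,100 reallocated over remaining lane-miles 224.3.
Remaining shares: North Ward 204,834.91 → $204,830; Ashcroft District 79,844.90 → $79,840; Redwood Borough 112,420.20 → $112,420.
Rounding difference +$10 applied to North Ward → $204,840.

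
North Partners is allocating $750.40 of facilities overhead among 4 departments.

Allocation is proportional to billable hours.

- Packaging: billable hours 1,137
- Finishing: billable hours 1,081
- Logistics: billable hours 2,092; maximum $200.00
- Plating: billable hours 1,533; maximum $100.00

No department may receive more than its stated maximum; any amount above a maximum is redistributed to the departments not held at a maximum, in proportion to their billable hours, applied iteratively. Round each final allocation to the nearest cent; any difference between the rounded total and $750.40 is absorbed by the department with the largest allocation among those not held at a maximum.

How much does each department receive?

Packaging: $230.89; Finishing: $219.51; Logistics: $200.00; Plating: $100.00

Billable hours total: 5,843.
Pro-rata shares before constraints: Packaging 146.0217; Finishing 138.8298; Logistics 268.6697; Plating 196.8789.
Capped: Logistics ($200.00), Plating ($100.00); balance $450.40 reallocated over remaining billable hours 2,218.
Remaining shares: Packaging 230.8858 → $230.89; Finishing 219.5142 → $219.51.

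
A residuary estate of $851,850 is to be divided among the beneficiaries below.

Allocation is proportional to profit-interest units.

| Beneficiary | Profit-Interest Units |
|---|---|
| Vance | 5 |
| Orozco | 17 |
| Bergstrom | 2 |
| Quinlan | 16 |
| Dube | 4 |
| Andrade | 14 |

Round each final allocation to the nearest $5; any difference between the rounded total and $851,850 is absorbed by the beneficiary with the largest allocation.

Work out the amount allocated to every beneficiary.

Total profit-interest units = 58.
Proportional shares: Vance 5/58 × $851,850 = 73,435.34; Orozco 17/58 × $851,850 = 249,680.17; Bergstrom 2/58 × $851,850 = 29,374.14; Quinlan 16/58 × $851,850 = 234,993.10; Dube 4/58 × $851,850 = 58,748.28; Andrade 14/58 × $851,850 = 205,618.97.
Rounded to nearest $5: Vance $73,435; Orozco $249,680; Bergstrom $29,375; Quinlan $234,995; Dube $58,750; Andrade $205,620. Sum = $851,855.
Difference $851,850 − $851,855 = −$5 applied to largest allocation (Orozco): Orozco becomes $249,675.

Vance: $73,435 | Orozco: $249,675 | Bergstrom: $29,375 | Quinlan: $234,995 | Dube: $58,750 | Andrade: $205,620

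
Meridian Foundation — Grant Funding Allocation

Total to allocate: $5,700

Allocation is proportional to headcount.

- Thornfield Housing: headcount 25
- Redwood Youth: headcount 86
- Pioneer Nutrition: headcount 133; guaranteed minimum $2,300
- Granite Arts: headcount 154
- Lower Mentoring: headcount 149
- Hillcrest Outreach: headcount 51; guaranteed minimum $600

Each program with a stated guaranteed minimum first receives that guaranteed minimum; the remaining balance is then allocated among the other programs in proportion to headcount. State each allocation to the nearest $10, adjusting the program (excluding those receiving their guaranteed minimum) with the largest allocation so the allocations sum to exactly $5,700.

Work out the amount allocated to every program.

Fund the minimums — Pioneer Nutrition $2,300; Hillcrest Outreach $600. Residual $2,800.
Residual split over remaining headcount 414: Thornfield Housing 169.08 → $170; Redwood Youth 581.64 → $580; Granite Arts 1,041.55 → $1,040; Lower Mentoring 1,007.73 → $1,010.

Thornfield Housing: $170 · Redwood Youth: $580 · Pioneer Nutrition: $2,300 · Granite Arts: $1,040 · Lower Mentoring: $1,010 · Hillcrest Outreach: $600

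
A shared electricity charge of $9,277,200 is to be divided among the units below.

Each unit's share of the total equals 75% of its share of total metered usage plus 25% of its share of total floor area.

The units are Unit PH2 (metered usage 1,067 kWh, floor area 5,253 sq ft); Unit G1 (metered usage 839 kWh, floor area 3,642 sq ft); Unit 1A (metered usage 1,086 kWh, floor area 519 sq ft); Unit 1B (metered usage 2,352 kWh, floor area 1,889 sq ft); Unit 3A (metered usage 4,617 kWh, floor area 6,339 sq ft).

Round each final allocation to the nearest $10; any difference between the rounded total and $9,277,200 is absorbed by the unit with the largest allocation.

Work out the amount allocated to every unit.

Metered usage total 9,961; floor area total 17,642.
Composite weights (75% metered usage + 25% floor area): Unit PH2 0.1548; Unit G1 0.1148; Unit 1A 0.0891; Unit 1B 0.2039; Unit 3A 0.4375.
Proportional shares: Unit PH2 1,435,898.66; Unit G1 1,064,847.81; Unit 1A 826,816.60; Unit 1B 1,891,242.20; Unit 3A 4,058,394.73.
At nearest $10: Unit PH2 $1,435,900; Unit G1 $1,064,850; Unit 1A $826,820; Unit 1B $1,891,240; Unit 3A $4,058,390. Sum = $9,277,200.
Sum already equals the total — no adjustment.

Unit PH2: $1,435,900; Unit G1: $1,064,850; Unit 1A: $826,820; Unit 1B: $1,891,240; Unit 3A: $4,058,390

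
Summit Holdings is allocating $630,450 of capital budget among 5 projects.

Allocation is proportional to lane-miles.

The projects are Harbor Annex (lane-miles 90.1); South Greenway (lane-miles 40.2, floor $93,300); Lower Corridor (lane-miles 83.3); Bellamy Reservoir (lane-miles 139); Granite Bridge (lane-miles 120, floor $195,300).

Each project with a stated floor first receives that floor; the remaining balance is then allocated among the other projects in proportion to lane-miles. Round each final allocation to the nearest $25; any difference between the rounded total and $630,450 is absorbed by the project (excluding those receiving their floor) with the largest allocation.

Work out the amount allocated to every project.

Harbor Annex: $98,600; South Greenway: $93,300; Lower Corridor: $91,150; Bellamy Reservoir: $152,100; Granite Bridge: $195,300

Fund the minimums — South Greenway $93,300; Granite Bridge $195,300. Residual $341,850.
Residual split over remaining lane-miles 312.4: Harbor Annex 98,593.74 → $98,600; Lower Corridor 91,152.70 → $91,150; Bellamy Reservoir 152,103.55 → $152,100.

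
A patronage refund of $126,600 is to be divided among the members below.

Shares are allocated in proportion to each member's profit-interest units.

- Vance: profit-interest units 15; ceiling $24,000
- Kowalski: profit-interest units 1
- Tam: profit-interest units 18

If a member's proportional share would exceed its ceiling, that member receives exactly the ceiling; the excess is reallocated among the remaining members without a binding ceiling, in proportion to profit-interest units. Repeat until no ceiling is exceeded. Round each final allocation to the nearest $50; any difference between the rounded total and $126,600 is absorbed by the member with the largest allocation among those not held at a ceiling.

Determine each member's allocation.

Vance: $24,000 · Kowalski: $5,400 · Tam: $97,200

Combined profit-interest units = 34.
Unconstrained shares: Vance 55,852.94; Kowalski 3,723.53; Tam 67,023.53.
Cap binds for Vance ($24,000); residual $102,600 reallocated over remaining profit-interest units 19.
Remaining shares: Kowalski 5,400.00 → $5,400; Tam 97,200.00 → $97,200.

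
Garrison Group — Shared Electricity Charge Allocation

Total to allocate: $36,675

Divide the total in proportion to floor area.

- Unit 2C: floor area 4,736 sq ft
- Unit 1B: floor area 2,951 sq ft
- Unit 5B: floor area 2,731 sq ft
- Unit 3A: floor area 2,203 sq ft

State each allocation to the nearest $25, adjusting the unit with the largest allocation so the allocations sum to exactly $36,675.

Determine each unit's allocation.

Unit 2C: $13,775; Unit 1B: $8,575; Unit 5B: $7,925; Unit 3A: $6,400

Combined floor area = 12,621.
Proportional shares: Unit 2C 4,736/12,621 × $36,675 = 13,762.21; Unit 1B 2,951/12,621 × $36,675 = 8,575.23; Unit 5B 2,731/12,621 × $36,675 = 7,935.93; Unit 3A 2,203/12,621 × $36,675 = 6,401.63.
After rounding ($25): Unit 2C $13,750; Unit 1B $8,575; Unit 5B $7,925; Unit 3A $6,400. Sum = $36,650.
Difference $36,675 − $36,650 = +$25 applied to largest allocation (Unit 2C): Unit 2C becomes $13,775.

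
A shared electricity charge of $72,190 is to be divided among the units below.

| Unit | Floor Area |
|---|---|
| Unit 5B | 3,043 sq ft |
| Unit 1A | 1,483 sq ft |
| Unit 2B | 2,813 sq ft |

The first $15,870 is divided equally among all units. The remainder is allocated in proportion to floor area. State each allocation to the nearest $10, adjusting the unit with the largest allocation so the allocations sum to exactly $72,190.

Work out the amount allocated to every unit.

Equal tier: $15,870 ÷ 3 = $5,290 apiece.
Remainder $56,320 by floor area (total 7,339): Unit 5B 23,352.20 → $23,350; Unit 1A 11,380.65 → $11,380; Unit 2B 21,587.16 → $21,590.
Totals: Unit 5B $5,290 + $23,350 = $28,640; Unit 1A $5,290 + $11,380 = $16,670; Unit 2B $5,290 + $21,590 = $26,880.

Unit 5B: $28,640 · Unit 1A: $16,670 · Unit 2B: $26,880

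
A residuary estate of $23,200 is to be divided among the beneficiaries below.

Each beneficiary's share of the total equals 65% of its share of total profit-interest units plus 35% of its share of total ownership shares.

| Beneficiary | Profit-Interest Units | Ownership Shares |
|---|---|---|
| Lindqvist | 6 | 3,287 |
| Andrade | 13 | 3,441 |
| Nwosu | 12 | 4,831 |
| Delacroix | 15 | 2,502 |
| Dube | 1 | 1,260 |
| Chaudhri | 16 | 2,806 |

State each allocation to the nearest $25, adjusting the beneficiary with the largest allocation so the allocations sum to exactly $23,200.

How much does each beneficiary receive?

Lindqvist: $2,900 | Andrade: $4,650 | Nwosu: $5,025 | Delacroix: $4,700 | Dube: $800 | Chaudhri: $5,125

Totals — profit-interest units 63, ownership shares 18,127.
Combined weights (65% profit-interest units + 35% ownership shares): Lindqvist 0.1254; Andrade 0.2006; Nwosu 0.2171; Delacroix 0.2031; Dube 0.0346; Chaudhri 0.2193.
Unrounded shares: Lindqvist 2,908.60; Andrade 4,653.14; Nwosu 5,036.43; Delacroix 4,711.25; Dube 803.78; Chaudhri 5,086.79.
After rounding ($25): Lindqvist $2,900; Andrade $4,650; Nwosu $5,025; Delacroix $4,700; Dube $800; Chaudhri $5,075. Sum = $23,150.
Difference $23,200 − $23,150 = +$50 applied to largest allocation (Chaudhri): Chaudhri becomes $5,125.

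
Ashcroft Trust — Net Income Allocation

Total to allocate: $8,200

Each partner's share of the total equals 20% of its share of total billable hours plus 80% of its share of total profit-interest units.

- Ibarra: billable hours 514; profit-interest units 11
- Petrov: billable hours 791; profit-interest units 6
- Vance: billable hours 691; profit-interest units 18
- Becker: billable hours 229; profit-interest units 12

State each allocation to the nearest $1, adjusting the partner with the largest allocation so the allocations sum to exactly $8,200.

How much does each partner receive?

Billable hours total 2,225; profit-interest units total 47.
Combined weights (20% billable hours + 80% profit-interest units): Ibarra 0.2334; Petrov 0.1732; Vance 0.3685; Becker 0.2248.
Unrounded shares: Ibarra 1,914.18; Petrov 1,420.48; Vance 3,021.66; Becker 1,843.68.
Rounded to nearest $1: Ibarra $1,914; Petrov $1,420; Vance $3,022; Becker $1,844. Sum = $8,200.
Rounded total matches; no reconciliation needed.

Ibarra: $1,914 · Petrov: $1,420 · Vance: $3,022 · Becker: $1,844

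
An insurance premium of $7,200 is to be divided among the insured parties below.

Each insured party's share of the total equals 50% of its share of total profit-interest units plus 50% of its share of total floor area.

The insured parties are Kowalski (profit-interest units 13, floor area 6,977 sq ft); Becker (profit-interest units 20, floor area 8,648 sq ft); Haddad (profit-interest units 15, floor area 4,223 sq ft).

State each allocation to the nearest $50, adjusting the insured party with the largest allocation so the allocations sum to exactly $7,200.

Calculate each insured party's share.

Kowalski: $2,250 · Becker: $3,050 · Haddad: $1,900

Profit-interest units total 48; floor area total 19,848.
Blended shares (50% profit-interest units + 50% floor area): Kowalski 0.3112; Becker 0.4262; Haddad 0.2626.
Unrounded shares: Kowalski 2,240.48; Becker 3,068.56; Haddad 1,890.96.
After rounding ($50): Kowalski $2,250; Becker $3,050; Haddad $1,900. Sum = $7,200.
Sum already equals the total — no adjustment.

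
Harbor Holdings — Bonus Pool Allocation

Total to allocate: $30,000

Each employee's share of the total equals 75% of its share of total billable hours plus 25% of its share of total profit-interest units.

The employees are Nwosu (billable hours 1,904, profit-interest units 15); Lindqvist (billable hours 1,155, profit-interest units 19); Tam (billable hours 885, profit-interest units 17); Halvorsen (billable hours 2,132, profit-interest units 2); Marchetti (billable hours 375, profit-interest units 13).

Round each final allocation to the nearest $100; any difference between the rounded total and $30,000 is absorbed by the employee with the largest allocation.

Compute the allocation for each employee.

Nwosu: $8,300; Lindqvist: $6,200; Tam: $5,000; Halvorsen: $7,700; Marchetti: $2,800

Billable hours total 6,451; profit-interest units total 66.
Combined weights (75% billable hours + 25% profit-interest units): Nwosu 0.2782; Lindqvist 0.2063; Tam 0.1673; Halvorsen 0.2554; Marchetti 0.0928.
Pro-rata amounts: Nwosu 8,345.38; Lindqvist 6,187.54; Tam 5,018.55; Halvorsen 7,663.33; Marchetti 2,785.21.
At nearest $100: Nwosu $8,300; Lindqvist $6,200; Tam $5,000; Halvorsen $7,700; Marchetti $2,800. Sum = $30,000.
Sum already equals the total — no adjustment.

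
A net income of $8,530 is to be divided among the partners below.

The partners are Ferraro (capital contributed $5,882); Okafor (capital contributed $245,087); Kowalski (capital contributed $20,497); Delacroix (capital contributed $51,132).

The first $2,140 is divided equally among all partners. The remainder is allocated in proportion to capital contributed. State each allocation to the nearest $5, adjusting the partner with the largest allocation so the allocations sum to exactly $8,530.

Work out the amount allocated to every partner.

Equal tier: $2,140 ÷ 4 = $535 apiece.
Remainder $6,390 by capital contributed (total 322,598): Ferraro 116.51 → $115; Okafor 4,854.67 → $4,855; Kowalski 406.00 → $405; Delacroix 1,012.82 → $1,015.
Totals: Ferraro $535 + $115 = $650; Okafor $535 + $4,855 = $5,390; Kowalski $535 + $405 = $940; Delacroix $535 + $1,015 = $1,550.

Ferraro: $650; Okafor: $5,390; Kowalski: $940; Delacroix: $1,550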